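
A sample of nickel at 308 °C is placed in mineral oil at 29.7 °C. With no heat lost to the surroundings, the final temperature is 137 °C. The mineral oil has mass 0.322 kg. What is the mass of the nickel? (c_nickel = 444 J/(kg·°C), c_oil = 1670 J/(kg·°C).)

m ≈ 0.76 kg

|Q_nickel| = |Q_oil|:
m×444×(308 − 137) = 0.322×1670×(137 − 29.7)
75924 m = 57700  ⇒  m ≈ 0.76 kg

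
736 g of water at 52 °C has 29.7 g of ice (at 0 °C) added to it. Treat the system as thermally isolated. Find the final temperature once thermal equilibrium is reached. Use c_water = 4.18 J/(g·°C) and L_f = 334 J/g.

T_f ≈ 46.9 °C

Net heat exchanged in the isolated system is zero:
fusion: m_ice L_f = 29.7×334 = 9919.8; meltwater 0→T: 29.7×4.18×T = 124.15 T; water: 3076.5(T − 52)
3200.6 T = 159977 − 9919.8 = 150057
T ≈ 46.88 °C — above 0 °C, consistent with complete melting.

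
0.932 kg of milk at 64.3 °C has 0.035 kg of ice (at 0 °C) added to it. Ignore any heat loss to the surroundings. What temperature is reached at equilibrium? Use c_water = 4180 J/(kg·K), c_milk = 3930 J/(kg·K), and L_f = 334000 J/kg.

T_f ≈ 58.8 °C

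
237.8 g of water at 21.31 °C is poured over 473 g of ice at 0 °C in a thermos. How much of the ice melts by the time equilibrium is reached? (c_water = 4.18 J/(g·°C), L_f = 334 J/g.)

Heat available from the water dropping to 0 °C: 237.8·4.18·21.31 = 21182 J.
Melting all 473 g of ice would need 473·334 = 157982 J.
Since 21182 < 157982 J, not all the ice melts; equilibrium is at 0 °C.
Mass melted = 21182/334 ≈ 63.42 g.

m_melted ≈ 63.4 g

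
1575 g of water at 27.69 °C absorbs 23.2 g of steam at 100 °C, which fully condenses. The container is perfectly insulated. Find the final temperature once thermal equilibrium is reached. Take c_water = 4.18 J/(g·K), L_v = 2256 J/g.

T_f ≈ 36.6 °C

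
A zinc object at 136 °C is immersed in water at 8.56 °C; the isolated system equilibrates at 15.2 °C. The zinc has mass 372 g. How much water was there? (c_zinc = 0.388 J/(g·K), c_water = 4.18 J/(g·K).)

m ≈ 628 g

Energy conservation, ΣQ = 0:
372·0.388·(15.2 − 136) + m·4.18·(15.2 − 8.56) = 0
27.76 m = 17436
m = 17436/27.76 ≈ 628.2 g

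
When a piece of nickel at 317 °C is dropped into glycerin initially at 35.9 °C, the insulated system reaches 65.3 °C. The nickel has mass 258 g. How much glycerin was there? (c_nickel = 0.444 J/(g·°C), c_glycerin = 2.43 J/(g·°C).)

Heat gained plus heat lost sum to zero:
258×0.444×(65.3 − 317) + m×2.43×(65.3 − 35.9) = 0
71.44 m = 28833
m = 28833/71.44 ≈ 403.6 g

m ≈ 404 g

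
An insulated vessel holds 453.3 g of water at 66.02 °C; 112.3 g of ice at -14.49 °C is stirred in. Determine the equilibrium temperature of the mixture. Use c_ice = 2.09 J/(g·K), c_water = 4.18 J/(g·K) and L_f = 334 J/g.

Setting the total heat transfer to zero:
warm ice to 0 °C: 112.3×2.09×(0 − (-14.49)) = 3400.9; fusion: m_ice L_f = 112.3×334 = 37508; meltwater 0→T: 112.3×4.18×T = 469.41 T; water cools: 453.3×4.18×(T − 66.02) = 1894.8(T − 66.02)
2364.2 T = 125094 − 40909 = 84185
T ≈ 35.61 °C. Since T > 0 °C, the all-ice-melts assumption holds.

T_f ≈ 35.6 °C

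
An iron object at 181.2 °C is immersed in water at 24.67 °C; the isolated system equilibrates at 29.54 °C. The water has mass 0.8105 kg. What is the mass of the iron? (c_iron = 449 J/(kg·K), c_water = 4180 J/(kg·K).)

m ≈ 0.242 kg

Heat gained plus heat lost sum to zero:
m×449×(29.54 − 181.2) + 0.8105×4180×(29.54 − 24.67) = 0
-68095 m = -16499
m = -16499/-68095 ≈ 0.2423 kg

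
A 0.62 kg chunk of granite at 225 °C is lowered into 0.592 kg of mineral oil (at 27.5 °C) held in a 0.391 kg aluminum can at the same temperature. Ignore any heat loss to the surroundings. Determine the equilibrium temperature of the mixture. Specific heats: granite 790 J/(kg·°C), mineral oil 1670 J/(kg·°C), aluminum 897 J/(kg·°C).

Let T be the final temperature. ΣQ_i = 0:
0.62×790×(T − 225) + 0.592×1670×(T − 27.5) + 0.391×897×(T − 27.5) = 0
489.8(T − 225) + 988.64(T − 27.5) + 350.73(T − 27.5) = 0
1829.2 T = 147038
T = 147038/1829.2 ≈ 80.39 °C

T_f ≈ 80.4 °C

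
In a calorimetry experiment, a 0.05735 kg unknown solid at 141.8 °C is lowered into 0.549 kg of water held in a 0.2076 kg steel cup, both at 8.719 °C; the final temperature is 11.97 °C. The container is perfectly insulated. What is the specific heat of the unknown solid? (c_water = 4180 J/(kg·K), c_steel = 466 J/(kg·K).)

c ≈ 1040 J/(kg·K)

Setting the total heat transfer to zero:
0.05735×c×(11.97 − 141.8) + 0.549×4180×(11.97 − 8.719) + 0.2076×466×(11.97 − 8.719) = 0
-7.446 c = -7775
c = -7775/-7.446 ≈ 1044 J/(kg·K)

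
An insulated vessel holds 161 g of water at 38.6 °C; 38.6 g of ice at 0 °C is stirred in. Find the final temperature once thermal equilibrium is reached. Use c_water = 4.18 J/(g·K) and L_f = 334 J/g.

T_f ≈ 15.7 °C

Let T be the final temperature. ΣQ_i = 0:
fusion: m_ice L_f = 38.6·334 = 12892; warm the meltwater: 161.35 T; water cools: 161·4.18·(T − 38.6) = 672.98(T − 38.6)
834.33 T = 25977 − 12892 = 13085
T ≈ 15.68 °C — above 0 °C, consistent with complete melting.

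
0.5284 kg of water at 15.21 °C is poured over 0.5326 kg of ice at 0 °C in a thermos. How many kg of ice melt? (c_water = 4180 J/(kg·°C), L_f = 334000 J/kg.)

m_melted ≈ 0.101 kg

Water can give up m c ΔT = 0.5284×4180×15.21 = 33595 J before reaching 0 °C.
Melting all 0.5326 kg of ice would need 0.5326×334000 = 177888 J.
Since 33595 < 177888 J, not all the ice melts; equilibrium is at 0 °C.
m_melt = 33595 / L_f = 0.1006 kg.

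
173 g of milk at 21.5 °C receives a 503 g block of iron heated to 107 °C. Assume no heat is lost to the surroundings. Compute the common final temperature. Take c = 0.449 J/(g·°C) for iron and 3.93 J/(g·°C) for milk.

T_f ≈ 42.8 °C

Conservation of energy gives ΣQ = 0:
503*0.449*(T − 107) + 173*3.93*(T − 21.5) = 0
905.74 T = 38783
T = 38783 / 905.74 = 42.8 °C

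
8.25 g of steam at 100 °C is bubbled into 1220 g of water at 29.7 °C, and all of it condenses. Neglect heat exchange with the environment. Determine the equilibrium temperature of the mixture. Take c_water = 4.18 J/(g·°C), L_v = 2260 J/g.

T_f ≈ 33.8 °C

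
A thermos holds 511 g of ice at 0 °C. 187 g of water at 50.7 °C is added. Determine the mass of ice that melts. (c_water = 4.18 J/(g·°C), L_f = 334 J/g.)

m_melted ≈ 119 g

Water can give up m c ΔT = 187·4.18·50.7 = 39630 J before reaching 0 °C.
Melting all 511 g of ice would need 511·334 = 170674 J.
That's not enough to melt it all — equilibrium is at 0 °C with ice remaining.
m_melt = 39630 / L_f = 118.7 g.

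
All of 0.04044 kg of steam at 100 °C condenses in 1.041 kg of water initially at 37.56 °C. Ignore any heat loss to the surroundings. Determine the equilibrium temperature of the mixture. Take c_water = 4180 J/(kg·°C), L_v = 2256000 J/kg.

T_f ≈ 60.1 °C

Heat gained plus heat lost sum to zero:
latent heat released on condensation: 0.04044×2256000 = 91233; condensed water 100 °C→T: 169.04(T − 100); original water: 4351.4(T − 37.56)
4520.4 T = 91233 + 16904 + 163438 = 271574
T ≈ 60.08 °C — below 100 °C, confirming all the steam condensed.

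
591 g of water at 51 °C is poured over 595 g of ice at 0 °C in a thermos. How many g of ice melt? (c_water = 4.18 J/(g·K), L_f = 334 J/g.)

Water can give up m c ΔT = 591·4.18·51 = 125989 J before reaching 0 °C.
To melt every bit of ice: 595·334 = 198730 J.
That's not enough to melt it all — equilibrium is at 0 °C with ice remaining.
m_melt = 125989 / L_f = 377.2 g.

m_melted ≈ 377 g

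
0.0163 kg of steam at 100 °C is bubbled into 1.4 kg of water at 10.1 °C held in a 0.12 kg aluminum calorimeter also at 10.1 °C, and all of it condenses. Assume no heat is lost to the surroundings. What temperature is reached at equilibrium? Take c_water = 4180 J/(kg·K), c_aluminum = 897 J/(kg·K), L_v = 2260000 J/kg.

T_f ≈ 17.2 °C

Energy conservation, ΣQ = 0:
condense steam: −0.0163×2260000 = −36838
  condensed water 100 °C→T: 68.13(T − 100)
  water warms: 1.4×4180×(T − 10.1) = 5852(T − 10.1)
  cup: 107.64(T − 10.1)
6027.8 T = 36838 + 6813.4 + 60192 = 103844
T ≈ 17.23 °C (< 100 °C, so full condensation is consistent).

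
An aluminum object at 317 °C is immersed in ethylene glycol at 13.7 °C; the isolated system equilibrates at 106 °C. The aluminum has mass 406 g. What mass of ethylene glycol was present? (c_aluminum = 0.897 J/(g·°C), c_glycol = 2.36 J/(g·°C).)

m ≈ 353 g

Energy conservation, ΣQ = 0:
406·0.897·(106 − 317) + m·2.36·(106 − 13.7) = 0
217.83 m = 76842
m = 76842/217.83 ≈ 352.8 g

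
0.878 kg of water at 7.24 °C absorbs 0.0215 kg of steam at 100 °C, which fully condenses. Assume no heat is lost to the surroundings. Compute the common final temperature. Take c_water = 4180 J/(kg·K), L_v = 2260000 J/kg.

Let T be the final temperature. ΣQ_i = 0:
condense steam: −0.0215·2260000 = −48590; condensed water 100 °C→T: 89.87(T − 100); original water: 3670(T − 7.24)
3759.9 T = 48590 + 8987 + 26571 = 84148
T ≈ 22.38 °C — below 100 °C, confirming all the steam condensed.

T_f ≈ 22.4 °C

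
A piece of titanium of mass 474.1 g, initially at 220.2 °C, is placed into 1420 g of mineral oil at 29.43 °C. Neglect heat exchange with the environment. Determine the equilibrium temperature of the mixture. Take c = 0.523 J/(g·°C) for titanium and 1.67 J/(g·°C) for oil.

T_f ≈ 47.5 °C

Setting the total heat transfer to zero:
474.1·0.523·(T − 220.2) + 1420·1.67·(T − 29.43) = 0
2619.4 T = 124390
T = 124390 / 2619.4 = 47.5 °C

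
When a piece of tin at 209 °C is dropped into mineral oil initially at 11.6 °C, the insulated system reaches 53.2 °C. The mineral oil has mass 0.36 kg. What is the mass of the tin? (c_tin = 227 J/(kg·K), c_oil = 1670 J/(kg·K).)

|Q_tin| = |Q_oil|:
m×227×(209 − 53.2) = 0.36×1670×(53.2 − 11.6)
35367 m = 25010  ⇒  m ≈ 0.7072 kg

m ≈ 0.707 kg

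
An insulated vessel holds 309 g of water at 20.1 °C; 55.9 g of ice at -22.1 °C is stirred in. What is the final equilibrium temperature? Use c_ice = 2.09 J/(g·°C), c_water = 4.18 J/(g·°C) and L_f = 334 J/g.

Energy balance with sensible and latent terms:
ice -22.1→0 °C: 55.9×2.09×22.1 = 2582
  melt ice: 55.9×334 = 18671
  meltwater 0→T: 55.9×4.18×T = 233.66 T
  water: 1291.6(T − 20.1)
1525.3 T = 25962 − 21253 = 4709
T ≈ 3.09 °C (positive, so assuming full melt was valid).

T_f ≈ 3.1 °C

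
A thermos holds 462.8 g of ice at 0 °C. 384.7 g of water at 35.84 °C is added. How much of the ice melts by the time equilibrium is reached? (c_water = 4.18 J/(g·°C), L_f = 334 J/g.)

Cooling the water to 0 °C releases 384.7·4.18·35.84 = 57632 J.
Fully melting the ice requires m_ice L_f = 462.8·334 = 154575 J.
57632 J < 154575 J, so only part of the ice melts and the system sits at 0 °C.
m_melted·334 = 57632  ⇒  m_melted ≈ 172.6 g.

m_melted ≈ 173 g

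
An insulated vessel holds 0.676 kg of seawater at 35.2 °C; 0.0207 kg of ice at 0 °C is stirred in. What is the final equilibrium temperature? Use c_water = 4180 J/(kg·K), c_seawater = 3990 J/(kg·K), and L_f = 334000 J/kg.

Sum of m c ΔT and latent-heat terms is zero:
melt ice: 0.0207·334000 = 6913.8
  meltwater 0→T: 0.0207·4180·T = 86.53 T
  seawater: 2697.2(T − 35.2)
2783.8 T = 94943 − 6913.8 = 88029
T ≈ 31.62 °C — above 0 °C, consistent with complete melting.

T_f ≈ 31.6 °C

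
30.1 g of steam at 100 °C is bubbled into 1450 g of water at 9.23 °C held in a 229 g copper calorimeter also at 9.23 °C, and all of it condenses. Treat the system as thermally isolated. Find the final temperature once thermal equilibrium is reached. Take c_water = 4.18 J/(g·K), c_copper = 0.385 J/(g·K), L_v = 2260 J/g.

T_f ≈ 21.9 °C

Conservation of energy gives ΣQ = 0:
latent heat released on condensation: 30.1×2260 = 68026
  condensed water 100 °C→T: 125.82(T − 100)
  water warms: 1450×4.18×(T − 9.23) = 6061(T − 9.23)
  copper cup: 229×0.385×(T − 9.23) = 88.17(T − 9.23)
6275 T = 68026 + 12582 + 56757 = 137365
T ≈ 21.89 °C (< 100 °C, so full condensation is consistent).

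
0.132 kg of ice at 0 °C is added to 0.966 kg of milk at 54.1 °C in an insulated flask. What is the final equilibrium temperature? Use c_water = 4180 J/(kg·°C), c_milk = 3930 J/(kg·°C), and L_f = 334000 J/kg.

Let T be the final temperature. ΣQ_i = 0:
fusion: m_ice L_f = 0.132·334000 = 44088
  meltwater 0→T: 0.132·4180·T = 551.76 T
  milk: 3796.4(T − 54.1)
4348.1 T = 205384 − 44088 = 161296
T ≈ 37.10 °C (positive, so assuming full melt was valid).

T_f ≈ 37.1 °C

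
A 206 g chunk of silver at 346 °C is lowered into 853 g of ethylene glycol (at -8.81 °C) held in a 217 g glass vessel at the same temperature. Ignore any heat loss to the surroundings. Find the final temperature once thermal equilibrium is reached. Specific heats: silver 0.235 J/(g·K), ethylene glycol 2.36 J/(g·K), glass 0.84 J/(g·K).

T_f ≈ -1.2 °C

Setting the total heat transfer to zero:
206×0.235×(T − 346) + 853×2.36×(T − (-8.81)) + 217×0.84×(T − (-8.81)) = 0
2243.8 T = -2591.3
T = -2591.3 / 2243.8 = -1.15 °C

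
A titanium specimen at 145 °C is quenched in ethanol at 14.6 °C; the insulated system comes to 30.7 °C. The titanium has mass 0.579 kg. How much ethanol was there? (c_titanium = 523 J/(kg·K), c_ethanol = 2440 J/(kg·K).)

Conservation of energy gives ΣQ = 0:
0.579·523·(30.7 − 145) + m·2440·(30.7 − 14.6) = 0
39284 m = 34612
m = 34612/39284 ≈ 0.8811 kg

m ≈ 0.881 kg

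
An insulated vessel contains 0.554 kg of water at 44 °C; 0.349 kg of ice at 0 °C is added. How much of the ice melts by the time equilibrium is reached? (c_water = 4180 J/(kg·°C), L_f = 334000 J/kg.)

m_melted ≈ 0.305 kg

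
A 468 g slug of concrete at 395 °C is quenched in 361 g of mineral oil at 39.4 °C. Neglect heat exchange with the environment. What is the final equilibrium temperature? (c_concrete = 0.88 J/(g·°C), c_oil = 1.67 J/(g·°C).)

With ΣQ=0 the equilibrium temperature is the m·c-weighted mean:
T_f = (411.84*395 + 602.87*39.4) / (411.84 + 602.87)
    = 186430 / 1014.7 ≈ 183.73 °C

T_f ≈ 183.7 °C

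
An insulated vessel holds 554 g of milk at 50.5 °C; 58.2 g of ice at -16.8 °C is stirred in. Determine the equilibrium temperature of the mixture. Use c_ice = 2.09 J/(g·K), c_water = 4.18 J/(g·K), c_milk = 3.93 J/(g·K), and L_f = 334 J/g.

T_f ≈ 36.5 °C

Taking heat into each body as positive, Σ m c ΔT = 0:
ice -16.8→0 °C: 58.2·2.09·16.8 = 2043.5; melt ice: 58.2·334 = 19439; warm the meltwater: 243.28 T; milk cools: 554·3.93·(T − 50.5) = 2177.2(T − 50.5)
2420.5 T = 109950 − 21482 = 88467
T ≈ 36.55 °C — above 0 °C, consistent with complete melting.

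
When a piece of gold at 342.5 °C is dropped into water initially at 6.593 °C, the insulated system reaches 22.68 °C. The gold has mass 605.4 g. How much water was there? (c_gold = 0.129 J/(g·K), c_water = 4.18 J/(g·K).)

m ≈ 371 g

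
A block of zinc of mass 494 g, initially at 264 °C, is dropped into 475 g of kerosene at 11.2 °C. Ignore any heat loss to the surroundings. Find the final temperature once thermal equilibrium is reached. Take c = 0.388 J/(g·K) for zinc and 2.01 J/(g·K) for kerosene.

Set heat shed by the hot body equal to heat absorbed by the cold body:
494·0.388·(264 − T) = 475·2.01·(T − 11.2)
191.67(264 − T) = 954.75(T − 11.2)
1146.4 T = 61295  ⇒  T ≈ 53.47 °C

T_f ≈ 53.5 °C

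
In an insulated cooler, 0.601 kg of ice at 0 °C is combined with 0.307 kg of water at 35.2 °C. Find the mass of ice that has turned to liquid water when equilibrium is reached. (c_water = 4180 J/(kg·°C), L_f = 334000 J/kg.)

m_melted ≈ 0.135 kg

Water can give up m c ΔT = 0.307×4180×35.2 = 45171 J before reaching 0 °C.
To melt every bit of ice: 0.601×334000 = 200734 J.
45171 J < 200734 J, so only part of the ice melts and the system sits at 0 °C.
Mass melted = 45171/334000 ≈ 0.1352 kg.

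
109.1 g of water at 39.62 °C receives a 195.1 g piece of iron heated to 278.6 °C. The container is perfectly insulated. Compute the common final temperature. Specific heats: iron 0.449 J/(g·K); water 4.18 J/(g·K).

Taking heat into each body as positive, Σ m c ΔT = 0:
195.1×0.449×(T − 278.6) + 109.1×4.18×(T − 39.62) = 0
87.6(T − 278.6) + 456.04(T − 39.62) = 0
543.64 T = 42474
T ≈ 78.13 °C

T_f ≈ 78.1 °C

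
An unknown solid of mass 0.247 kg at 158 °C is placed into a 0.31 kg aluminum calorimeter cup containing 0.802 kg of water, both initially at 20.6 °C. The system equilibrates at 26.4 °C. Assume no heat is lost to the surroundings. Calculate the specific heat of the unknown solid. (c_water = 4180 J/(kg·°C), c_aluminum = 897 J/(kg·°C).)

Setting the total heat transfer to zero:
0.247×c×(26.4 − 158) + 0.802×4180×(26.4 − 20.6) + 0.31×897×(26.4 − 20.6) = 0
-32.51 c = -21056
c = -21056/-32.51 ≈ 647.8 J/(kg·°C)

c ≈ 648 J/(kg·°C)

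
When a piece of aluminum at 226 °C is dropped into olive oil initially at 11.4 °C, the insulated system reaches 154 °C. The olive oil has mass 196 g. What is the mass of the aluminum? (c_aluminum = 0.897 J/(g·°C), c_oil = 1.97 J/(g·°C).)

m ≈ 853 g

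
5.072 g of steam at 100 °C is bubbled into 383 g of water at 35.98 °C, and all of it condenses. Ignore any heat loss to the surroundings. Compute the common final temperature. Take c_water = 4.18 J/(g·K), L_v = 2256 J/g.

T_f ≈ 43.9 °C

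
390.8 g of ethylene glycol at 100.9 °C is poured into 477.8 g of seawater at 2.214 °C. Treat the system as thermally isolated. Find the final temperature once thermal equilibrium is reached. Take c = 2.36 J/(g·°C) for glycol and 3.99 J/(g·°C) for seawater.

T_f ≈ 34.4 °C

Energy conservation, ΣQ = 0:
390.8×2.36×(T − 100.9) + 477.8×3.99×(T − 2.214) = 0
922.29(T − 100.9) + 1906.4(T − 2.214) = 0
(922.29 + 1906.4) T = 922.29×100.9 + 1906.4×2.214
T ≈ 34.39 °C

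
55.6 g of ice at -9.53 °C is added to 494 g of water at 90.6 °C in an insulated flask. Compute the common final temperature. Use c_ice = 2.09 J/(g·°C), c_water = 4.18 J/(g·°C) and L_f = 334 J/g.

T_f ≈ 72.9 °C

Sum of m c ΔT and latent-heat terms is zero:
ice -9.53→0 °C: 55.6·2.09·9.53 = 1107.4; fusion: m_ice L_f = 55.6·334 = 18570; warm the meltwater: 232.41 T; water: 2064.9(T − 90.6)
2297.3 T = 187082 − 19678 = 167404
T ≈ 72.87 °C — above 0 °C, consistent with complete melting.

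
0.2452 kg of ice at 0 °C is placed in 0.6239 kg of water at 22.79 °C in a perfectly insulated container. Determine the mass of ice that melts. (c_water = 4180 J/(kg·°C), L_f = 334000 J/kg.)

m_melted ≈ 0.178 kg

Water can give up m c ΔT = 0.6239×4180×22.79 = 59434 J before reaching 0 °C.
To melt every bit of ice: 0.2452×334000 = 81897 J.
Since 59434 < 81897 J, not all the ice melts; equilibrium is at 0 °C.
m_melt = 59434 / L_f = 0.1779 kg.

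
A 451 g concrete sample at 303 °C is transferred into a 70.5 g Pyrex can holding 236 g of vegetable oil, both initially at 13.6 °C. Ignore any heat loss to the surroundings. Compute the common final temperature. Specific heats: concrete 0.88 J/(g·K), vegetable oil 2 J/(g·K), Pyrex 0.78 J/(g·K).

T_f ≈ 137.9 °C

Taking heat into each body as positive, Σ m c ΔT = 0:
451×0.88×(T − 303) + 236×2×(T − 13.6) + 70.5×0.78×(T − 13.6) = 0
(396.88 + 472 + 54.99) T = 396.88×303 + 472×13.6 + 54.99×13.6
T = 127422/923.87 ≈ 137.92 °C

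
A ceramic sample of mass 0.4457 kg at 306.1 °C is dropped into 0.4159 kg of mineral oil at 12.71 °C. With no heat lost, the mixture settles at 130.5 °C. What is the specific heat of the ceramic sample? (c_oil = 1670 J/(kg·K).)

c ≈ 1050 J/(kg·K)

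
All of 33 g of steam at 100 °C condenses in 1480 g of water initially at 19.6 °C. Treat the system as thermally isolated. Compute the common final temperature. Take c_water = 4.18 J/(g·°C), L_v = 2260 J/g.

T_f ≈ 33.1 °C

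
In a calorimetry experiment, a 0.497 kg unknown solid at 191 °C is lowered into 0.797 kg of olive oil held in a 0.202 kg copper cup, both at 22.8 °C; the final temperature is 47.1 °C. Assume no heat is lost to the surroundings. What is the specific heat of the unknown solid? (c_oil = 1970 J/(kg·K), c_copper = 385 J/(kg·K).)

c ≈ 560 J/(kg·K)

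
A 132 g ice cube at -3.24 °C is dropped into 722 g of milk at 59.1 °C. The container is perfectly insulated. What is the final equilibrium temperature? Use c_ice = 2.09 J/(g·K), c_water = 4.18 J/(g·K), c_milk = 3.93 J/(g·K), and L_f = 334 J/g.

T_f ≈ 36.2 °C

Heat gained plus heat lost sum to zero:
ice -3.24→0 °C: 132·2.09·3.24 = 893.85
  melt ice: 132·334 = 44088
  warm the meltwater: 551.76 T
  milk: 2837.5(T − 59.1)
3389.2 T = 167694 − 44982 = 122712
T ≈ 36.21 °C (positive, so assuming full melt was valid).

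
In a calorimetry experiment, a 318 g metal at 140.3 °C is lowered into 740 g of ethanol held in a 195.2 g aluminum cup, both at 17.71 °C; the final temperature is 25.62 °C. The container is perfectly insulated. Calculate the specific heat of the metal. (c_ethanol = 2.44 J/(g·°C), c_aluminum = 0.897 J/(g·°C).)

Energy conservation, ΣQ = 0:
318×c×(25.62 − 140.3) + 740×2.44×(25.62 − 17.71) + 195.2×0.897×(25.62 − 17.71) = 0
-36468 c = -15667
c = -15667/-36468 ≈ 0.4296 J/(g·°C)

c ≈ 0.43 J/(g·°C)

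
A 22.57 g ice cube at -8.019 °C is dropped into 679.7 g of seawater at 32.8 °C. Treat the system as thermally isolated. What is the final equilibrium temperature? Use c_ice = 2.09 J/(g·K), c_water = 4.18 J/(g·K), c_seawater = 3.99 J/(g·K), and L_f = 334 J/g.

Taking heat into each body as positive, Σ m c ΔT = 0:
ice -8.019→0 °C: 22.57×2.09×8.019 = 378.27; fusion: m_ice L_f = 22.57×334 = 7538.4; meltwater 0→T: 22.57×4.18×T = 94.34 T; seawater cools: 679.7×3.99×(T − 32.8) = 2712(T − 32.8)
2806.3 T = 88954 − 7916.6 = 81037
T ≈ 28.88 °C. Since T > 0 °C, the all-ice-melts assumption holds.

T_f ≈ 28.9 °C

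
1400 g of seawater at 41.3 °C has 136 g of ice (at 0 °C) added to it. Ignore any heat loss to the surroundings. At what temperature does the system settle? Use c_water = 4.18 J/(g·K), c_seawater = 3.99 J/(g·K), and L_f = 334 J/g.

T_f ≈ 30.1 °C

Conservation of energy gives ΣQ = 0:
latent heat to melt: 136×334 = 45424
  meltwater 0→T: 136×4.18×T = 568.48 T
  seawater cools: 1400×3.99×(T − 41.3) = 5586(T − 41.3)
6154.5 T = 230702 − 45424 = 185278
T ≈ 30.10 °C (positive, so assuming full melt was valid).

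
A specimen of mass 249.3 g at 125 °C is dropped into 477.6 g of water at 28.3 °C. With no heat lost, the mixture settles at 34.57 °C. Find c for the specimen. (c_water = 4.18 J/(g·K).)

Setting the total heat transfer to zero:
249.3×c×(34.57 − 125) + 477.6×4.18×(34.57 − 28.3) = 0
-22544 c = -12517
c = -12517/-22544 ≈ 0.5552 J/(g·K)

c ≈ 0.555 J/(g·K)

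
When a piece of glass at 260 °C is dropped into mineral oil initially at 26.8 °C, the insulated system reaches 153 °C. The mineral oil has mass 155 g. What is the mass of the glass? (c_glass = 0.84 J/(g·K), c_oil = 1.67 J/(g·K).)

|Q_glass| = |Q_oil|:
m·0.84·(260 − 153) = 155·1.67·(153 − 26.8)
89.88 m = 32667  ⇒  m ≈ 363.4 g

m ≈ 363 g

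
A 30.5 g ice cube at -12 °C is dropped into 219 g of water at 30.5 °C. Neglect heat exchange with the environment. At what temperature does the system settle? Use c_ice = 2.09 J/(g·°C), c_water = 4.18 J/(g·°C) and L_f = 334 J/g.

Net heat exchanged in the isolated system is zero:
warm ice to 0 °C: 30.5×2.09×(0 − (-12)) = 764.94
  fusion: m_ice L_f = 30.5×334 = 10187
  meltwater 0→T: 30.5×4.18×T = 127.49 T
  water cools: 219×4.18×(T − 30.5) = 915.42(T − 30.5)
1042.9 T = 27920 − 10952 = 16968
T ≈ 16.27 °C — above 0 °C, consistent with complete melting.

T_f ≈ 16.3 °C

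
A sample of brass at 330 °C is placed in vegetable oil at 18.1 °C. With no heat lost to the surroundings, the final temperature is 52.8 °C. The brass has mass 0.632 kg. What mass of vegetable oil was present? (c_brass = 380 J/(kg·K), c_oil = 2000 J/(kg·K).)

|Q_brass| = |Q_oil|:
0.632×380×(330 − 52.8) = m×2000×(52.8 − 18.1)
69400 m = 66572  ⇒  m ≈ 0.9593 kg

m ≈ 0.959 kg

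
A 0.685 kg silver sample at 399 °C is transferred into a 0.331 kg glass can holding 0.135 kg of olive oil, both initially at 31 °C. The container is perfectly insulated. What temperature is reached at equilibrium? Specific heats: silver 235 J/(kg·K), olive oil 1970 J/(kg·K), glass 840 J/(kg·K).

T_f ≈ 115.0 °C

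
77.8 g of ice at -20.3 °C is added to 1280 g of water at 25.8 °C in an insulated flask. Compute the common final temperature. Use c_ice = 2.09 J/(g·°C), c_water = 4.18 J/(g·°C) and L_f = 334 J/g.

Let T be the final temperature. ΣQ_i = 0:
ice -20.3→0 °C: 77.8·2.09·20.3 = 3300.8
  latent heat to melt: 77.8·334 = 25985
  warm the meltwater: 325.2 T
  water cools: 1280·4.18·(T − 25.8) = 5350.4(T − 25.8)
5675.6 T = 138040 − 29286 = 108754
T ≈ 19.16 °C. Since T > 0 °C, the all-ice-melts assumption holds.

T_f ≈ 19.2 °C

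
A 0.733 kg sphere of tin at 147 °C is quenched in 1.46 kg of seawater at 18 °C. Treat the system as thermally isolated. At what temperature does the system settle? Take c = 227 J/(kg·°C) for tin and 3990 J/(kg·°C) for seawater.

Heat lost by the tin equals heat gained by the seawater:
0.733*227*(147 − T) = 1.46*3990*(T − 18)
166.39(147 − T) = 5825.4(T − 18)
5991.8 T = 129317  ⇒  T ≈ 21.58 °C

T_f ≈ 21.6 °C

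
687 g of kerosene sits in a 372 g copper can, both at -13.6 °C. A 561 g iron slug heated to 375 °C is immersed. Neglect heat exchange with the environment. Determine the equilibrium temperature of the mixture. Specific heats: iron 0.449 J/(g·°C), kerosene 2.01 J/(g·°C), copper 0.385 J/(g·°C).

T_f is the heat-capacity-weighted average of the initial temperatures:
T_f = (251.89·375 + 1380.9·(-13.6) + 143.22·(-13.6)) / (251.89 + 1380.9 + 143.22)
    = 73731 / 1776 ≈ 41.52 °C

T_f ≈ 41.5 °C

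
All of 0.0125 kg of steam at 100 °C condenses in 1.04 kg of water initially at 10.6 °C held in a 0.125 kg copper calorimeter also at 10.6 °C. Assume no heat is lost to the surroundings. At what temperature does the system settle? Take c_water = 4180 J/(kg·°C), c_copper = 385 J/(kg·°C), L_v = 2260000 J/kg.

T_f ≈ 18.0 °C

Net heat exchanged in the isolated system is zero:
steam→water at 100 °C releases m L_v = 0.0125×2260000 = 28250
  condensed water 100 °C→T: 52.25(T − 100)
  water warms: 1.04×4180×(T − 10.6) = 4347.2(T − 10.6)
  cup: 48.12(T − 10.6)
4447.6 T = 28250 + 5225 + 46590 = 80065
T ≈ 18.00 °C — below 100 °C, confirming all the steam condensed.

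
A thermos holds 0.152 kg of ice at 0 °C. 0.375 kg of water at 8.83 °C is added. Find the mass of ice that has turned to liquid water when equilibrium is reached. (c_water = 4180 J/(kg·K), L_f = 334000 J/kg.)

Heat available from the water dropping to 0 °C: 0.375×4180×8.83 = 13841 J.
Melting all 0.152 kg of ice would need 0.152×334000 = 50768 J.
13841 J < 50768 J, so only part of the ice melts and the system sits at 0 °C.
m_melt = 13841 / L_f = 0.04144 kg.

m_melted ≈ 0.0414 kg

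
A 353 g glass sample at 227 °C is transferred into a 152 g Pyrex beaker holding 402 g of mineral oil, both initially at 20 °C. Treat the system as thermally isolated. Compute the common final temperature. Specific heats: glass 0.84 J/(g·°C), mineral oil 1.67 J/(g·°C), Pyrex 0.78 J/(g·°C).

Setting the total heat transfer to zero:
353*0.84*(T − 227) + 402*1.67*(T − 20) + 152*0.78*(T − 20) = 0
296.52(T − 227) + 671.34(T − 20) + 118.56(T − 20) = 0
1086.4 T = 83108
T = 83108/1086.4 ≈ 76.50 °C

T_f ≈ 76.5 °C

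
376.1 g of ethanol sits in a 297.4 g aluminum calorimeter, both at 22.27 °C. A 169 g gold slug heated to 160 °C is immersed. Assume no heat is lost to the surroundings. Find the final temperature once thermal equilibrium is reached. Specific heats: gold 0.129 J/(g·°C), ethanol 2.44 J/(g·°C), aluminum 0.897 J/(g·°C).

Energy conservation, ΣQ = 0:
169×0.129×(T − 160) + 376.1×2.44×(T − 22.27) + 297.4×0.897×(T − 22.27) = 0
21.8(T − 160) + 917.68(T − 22.27) + 266.77(T − 22.27) = 0
(21.8 + 917.68 + 266.77) T = 21.8×160 + 917.68×22.27 + 266.77×22.27
T = 29866 / 1206.3 = 24.8 °C

T_f ≈ 24.8 °C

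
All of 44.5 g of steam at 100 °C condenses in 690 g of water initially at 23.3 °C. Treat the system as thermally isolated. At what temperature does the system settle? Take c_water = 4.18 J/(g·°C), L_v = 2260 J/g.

T_f ≈ 60.7 °C

Net heat exchanged in the isolated system is zero:
latent heat released on condensation: 44.5·2260 = 100570
  condensed water 100 °C→T: 186.01(T − 100)
  water warms: 690·4.18·(T − 23.3) = 2884.2(T − 23.3)
3070.2 T = 100570 + 18601 + 67202 = 186373
T ≈ 60.70 °C (< 100 °C, so full condensation is consistent).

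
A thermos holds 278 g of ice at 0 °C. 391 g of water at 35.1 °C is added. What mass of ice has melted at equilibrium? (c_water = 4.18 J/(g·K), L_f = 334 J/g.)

Water can give up m c ΔT = 391×4.18×35.1 = 57367 J before reaching 0 °C.
Fully melting the ice requires m_ice L_f = 278×334 = 92852 J.
That's not enough to melt it all — equilibrium is at 0 °C with ice remaining.
m_melted×334 = 57367  ⇒  m_melted ≈ 171.8 g.

m_melted ≈ 172 g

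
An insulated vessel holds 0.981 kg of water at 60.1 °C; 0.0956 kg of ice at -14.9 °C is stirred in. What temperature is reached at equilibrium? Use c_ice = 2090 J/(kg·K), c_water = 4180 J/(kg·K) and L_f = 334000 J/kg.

T_f ≈ 47.0 °C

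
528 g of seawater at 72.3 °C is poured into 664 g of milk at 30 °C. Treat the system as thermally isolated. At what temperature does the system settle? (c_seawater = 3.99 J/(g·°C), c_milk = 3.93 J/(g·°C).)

Energy conservation, ΣQ = 0:
528*3.99*(T − 72.3) + 664*3.93*(T − 30) = 0
2106.7(T − 72.3) + 2609.5(T − 30) = 0
4716.2 T = 230601
T = 230601 / 4716.2 = 48.9 °C

T_f ≈ 48.9 °C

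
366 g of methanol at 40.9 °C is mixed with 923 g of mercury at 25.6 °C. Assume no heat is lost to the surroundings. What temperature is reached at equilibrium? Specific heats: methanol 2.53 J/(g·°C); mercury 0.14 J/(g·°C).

T_f ≈ 39.0 °C

Heat lost by the methanol equals heat gained by the mercury:
366·2.53·(40.9 − T) = 923·0.14·(T − 25.6)
925.98(40.9 − T) = 129.22(T − 25.6)
1055.2 T = 41181  ⇒  T ≈ 39.03 °C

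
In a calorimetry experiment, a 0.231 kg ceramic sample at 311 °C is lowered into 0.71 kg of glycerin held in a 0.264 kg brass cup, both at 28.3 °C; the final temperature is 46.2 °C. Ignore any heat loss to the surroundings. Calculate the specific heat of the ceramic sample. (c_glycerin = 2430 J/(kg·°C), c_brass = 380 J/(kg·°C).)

c ≈ 534 J/(kg·°C)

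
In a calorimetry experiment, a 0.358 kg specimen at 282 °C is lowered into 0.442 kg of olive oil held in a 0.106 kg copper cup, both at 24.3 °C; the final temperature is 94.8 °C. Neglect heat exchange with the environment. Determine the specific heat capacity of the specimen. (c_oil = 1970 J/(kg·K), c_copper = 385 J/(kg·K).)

c ≈ 959 J/(kg·K)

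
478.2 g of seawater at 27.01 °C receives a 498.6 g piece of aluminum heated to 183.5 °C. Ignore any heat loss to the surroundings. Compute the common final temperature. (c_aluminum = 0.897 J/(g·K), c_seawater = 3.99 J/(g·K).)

T_f = Σ m_i c_i T_i / Σ m_i c_i:
T_f = (447.24×183.5 + 1908×27.01) / (447.24 + 1908)
    = 133605 / 2355.3 ≈ 56.73 °C

T_f ≈ 56.7 °C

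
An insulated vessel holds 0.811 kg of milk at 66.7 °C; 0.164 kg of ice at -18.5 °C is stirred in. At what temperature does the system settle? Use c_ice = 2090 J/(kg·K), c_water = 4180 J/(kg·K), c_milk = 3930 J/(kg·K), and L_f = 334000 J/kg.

T_f ≈ 39.1 °C

Conservation of energy gives ΣQ = 0:
warm ice to 0 °C: 0.164·2090·(0 − (-18.5)) = 6341.1; melt ice: 0.164·334000 = 54776; warm the meltwater: 685.52 T; milk: 3187.2(T − 66.7)
3872.8 T = 212588 − 61117 = 151471
T ≈ 39.11 °C — above 0 °C, consistent with complete melting.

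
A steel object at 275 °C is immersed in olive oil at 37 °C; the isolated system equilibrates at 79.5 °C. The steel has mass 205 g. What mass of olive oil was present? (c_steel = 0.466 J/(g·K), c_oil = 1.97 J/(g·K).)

m ≈ 223 g

Heat lost by the steel = heat gained by the oil:
205·0.466·(275 − 79.5) = m·1.97·(79.5 − 37)
83.72 m = 18676  ⇒  m ≈ 223.1 g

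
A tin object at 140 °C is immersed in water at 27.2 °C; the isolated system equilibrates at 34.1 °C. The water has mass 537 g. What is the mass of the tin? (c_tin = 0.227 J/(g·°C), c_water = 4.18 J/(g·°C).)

m ≈ 644 g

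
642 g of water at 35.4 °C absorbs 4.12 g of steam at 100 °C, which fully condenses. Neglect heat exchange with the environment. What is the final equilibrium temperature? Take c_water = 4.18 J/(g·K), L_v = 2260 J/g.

T_f ≈ 39.3 °C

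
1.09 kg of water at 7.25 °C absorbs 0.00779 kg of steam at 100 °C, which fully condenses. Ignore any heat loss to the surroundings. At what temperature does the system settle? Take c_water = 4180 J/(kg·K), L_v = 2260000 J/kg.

T_f ≈ 11.7 °C

Sum of m c ΔT and latent-heat terms is zero:
steam→water at 100 °C releases m L_v = 0.00779×2260000 = 17605; condensate cools 100→T: 0.00779×4180×(T − 100) = 32.56(T − 100); water warms: 1.09×4180×(T − 7.25) = 4556.2(T − 7.25)
4588.8 T = 17605 + 3256.2 + 33032 = 53894
T ≈ 11.74 °C — below 100 °C, confirming all the steam condensed.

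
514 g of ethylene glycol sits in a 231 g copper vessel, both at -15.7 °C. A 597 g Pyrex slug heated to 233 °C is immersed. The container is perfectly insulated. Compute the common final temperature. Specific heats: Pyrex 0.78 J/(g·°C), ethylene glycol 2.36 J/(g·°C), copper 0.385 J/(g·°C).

Taking heat into each body as positive, Σ m c ΔT = 0:
597*0.78*(T − 233) + 514*2.36*(T − (-15.7)) + 231*0.385*(T − (-15.7)) = 0
465.66(T − 233) + 1213(T − (-15.7)) + 88.94(T − (-15.7)) = 0
1767.6 T = 88058
T ≈ 49.82 °C

T_f ≈ 49.8 °C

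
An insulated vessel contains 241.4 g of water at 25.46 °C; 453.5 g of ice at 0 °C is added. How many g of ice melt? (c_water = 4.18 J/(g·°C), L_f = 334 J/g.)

m_melted ≈ 76.9 g

Cooling the water to 0 °C releases 241.4×4.18×25.46 = 25690 J.
Melting all 453.5 g of ice would need 453.5×334 = 151469 J.
Since 25690 < 151469 J, not all the ice melts; equilibrium is at 0 °C.
m_melted×334 = 25690  ⇒  m_melted ≈ 76.92 g.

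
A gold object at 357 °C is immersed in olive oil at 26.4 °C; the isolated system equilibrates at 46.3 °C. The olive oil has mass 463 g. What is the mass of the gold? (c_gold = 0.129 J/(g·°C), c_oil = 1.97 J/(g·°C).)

m ≈ 453 g

|Q_gold| = |Q_oil|:
m×0.129×(357 − 46.3) = 463×1.97×(46.3 − 26.4)
40.08 m = 18151  ⇒  m ≈ 452.9 g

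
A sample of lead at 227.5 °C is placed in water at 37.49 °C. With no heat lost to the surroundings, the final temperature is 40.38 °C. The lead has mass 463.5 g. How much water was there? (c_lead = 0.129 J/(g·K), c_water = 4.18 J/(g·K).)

Taking heat into each body as positive, Σ m c ΔT = 0:
463.5×0.129×(40.38 − 227.5) + m×4.18×(40.38 − 37.49) = 0
12.08 m = 11188
m = 11188/12.08 ≈ 926.2 g

m ≈ 926 g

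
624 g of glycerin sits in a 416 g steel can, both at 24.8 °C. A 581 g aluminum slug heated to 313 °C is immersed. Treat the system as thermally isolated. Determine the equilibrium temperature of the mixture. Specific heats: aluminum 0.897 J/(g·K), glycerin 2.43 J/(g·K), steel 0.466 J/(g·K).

With ΣQ=0 the equilibrium temperature is the m·c-weighted mean:
T_f = (521.16·313 + 1516.3·24.8 + 193.86·24.8) / (521.16 + 1516.3 + 193.86)
    = 205535 / 2231.3 ≈ 92.11 °C

T_f ≈ 92.1 °C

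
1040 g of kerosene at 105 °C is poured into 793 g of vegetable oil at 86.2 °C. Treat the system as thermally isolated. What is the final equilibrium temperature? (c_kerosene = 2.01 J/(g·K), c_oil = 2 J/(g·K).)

Taking heat into each body as positive, Σ m c ΔT = 0:
1040·2.01·(T − 105) + 793·2·(T − 86.2) = 0
2090.4(T − 105) + 1586(T − 86.2) = 0
3676.4 T = 356205
T = 356205 / 3676.4 = 96.9 °C

T_f ≈ 96.9 °C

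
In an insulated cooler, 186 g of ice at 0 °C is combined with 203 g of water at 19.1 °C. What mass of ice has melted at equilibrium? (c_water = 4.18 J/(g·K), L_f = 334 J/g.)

m_melted ≈ 48.5 g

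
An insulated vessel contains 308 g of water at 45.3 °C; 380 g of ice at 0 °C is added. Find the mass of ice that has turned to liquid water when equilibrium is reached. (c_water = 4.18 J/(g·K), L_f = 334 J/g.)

m_melted ≈ 175 g

Cooling the water to 0 °C releases 308×4.18×45.3 = 58321 J.
Fully melting the ice requires m_ice L_f = 380×334 = 126920 J.
Since 58321 < 126920 J, not all the ice melts; equilibrium is at 0 °C.
m_melted×334 = 58321  ⇒  m_melted ≈ 174.6 g.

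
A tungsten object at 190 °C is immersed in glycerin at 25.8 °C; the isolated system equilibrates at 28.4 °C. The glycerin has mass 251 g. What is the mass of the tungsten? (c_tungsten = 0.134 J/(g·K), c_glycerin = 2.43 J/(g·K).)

Heat gained plus heat lost sum to zero:
m·0.134·(28.4 − 190) + 251·2.43·(28.4 − 25.8) = 0
-21.65 m = -1585.8
m = -1585.8/-21.65 ≈ 73.23 g

m ≈ 73.2 g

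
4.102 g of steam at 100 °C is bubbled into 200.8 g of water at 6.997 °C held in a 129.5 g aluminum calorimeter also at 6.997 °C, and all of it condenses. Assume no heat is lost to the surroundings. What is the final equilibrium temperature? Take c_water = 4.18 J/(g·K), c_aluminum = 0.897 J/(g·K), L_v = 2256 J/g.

Let T be the final temperature. ΣQ_i = 0:
condense steam: −4.102×2256 = −9254.1; condensate cools 100→T: 4.102×4.18×(T − 100) = 17.15(T − 100); water warms: 200.8×4.18×(T − 6.997) = 839.34(T − 6.997); cup: 116.16(T − 6.997)
972.65 T = 9254.1 + 1714.6 + 6685.7 = 17654
T ≈ 18.15 °C, under the boiling point, so the assumption holds.

T_f ≈ 18.2 °C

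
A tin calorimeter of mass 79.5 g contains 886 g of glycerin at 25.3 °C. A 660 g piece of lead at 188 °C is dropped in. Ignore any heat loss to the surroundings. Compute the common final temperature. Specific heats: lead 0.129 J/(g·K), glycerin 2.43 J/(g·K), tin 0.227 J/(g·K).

Heat gained plus heat lost sum to zero:
660×0.129×(T − 188) + 886×2.43×(T − 25.3) + 79.5×0.227×(T − 25.3) = 0
85.14(T − 188) + 2153(T − 25.3) + 18.05(T − 25.3) = 0
2256.2 T = 70933
T = 70933/2256.2 ≈ 31.44 °C

T_f ≈ 31.4 °C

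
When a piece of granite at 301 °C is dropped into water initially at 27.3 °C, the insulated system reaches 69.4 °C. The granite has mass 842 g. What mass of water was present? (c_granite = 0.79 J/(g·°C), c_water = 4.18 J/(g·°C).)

m ≈ 875 g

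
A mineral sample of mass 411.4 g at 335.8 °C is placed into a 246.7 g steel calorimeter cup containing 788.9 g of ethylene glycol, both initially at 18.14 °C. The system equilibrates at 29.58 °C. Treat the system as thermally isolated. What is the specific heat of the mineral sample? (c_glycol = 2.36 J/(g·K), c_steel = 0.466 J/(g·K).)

c ≈ 0.18 J/(g·K)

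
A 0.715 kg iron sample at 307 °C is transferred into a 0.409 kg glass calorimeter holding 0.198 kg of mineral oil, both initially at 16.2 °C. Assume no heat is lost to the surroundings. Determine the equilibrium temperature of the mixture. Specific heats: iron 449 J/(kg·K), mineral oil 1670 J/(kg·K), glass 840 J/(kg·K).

Heat gained plus heat lost sum to zero:
0.715*449*(T − 307) + 0.198*1670*(T − 16.2) + 0.409*840*(T − 16.2) = 0
995.25 T = 109480
T = 109480/995.25 ≈ 110.00 °C

T_f ≈ 110.0 °C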